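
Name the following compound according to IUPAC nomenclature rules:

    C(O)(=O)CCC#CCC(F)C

The longest chain bearing the –COOH group and the multiple bond is 8 carbons long (octane).
A carboxylic acid (terminal –COOH) is the principal characteristic group, giving the suffix -oic acid.
The chain contains a C≡C triple bond, so the unsaturation ending is -yne.
Number the chain so that the carboxylic acid carbon is C-1 by definition.
With this numbering: the triple bond between C-4 and C-5; a fluoro group at C-7.
Putting it together: 7-fluorooct-4-ynoic acid.

7-fluorooct-4-ynoic acid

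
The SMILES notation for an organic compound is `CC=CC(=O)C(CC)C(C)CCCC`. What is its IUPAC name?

The longest chain bearing the carbonyl and the multiple bond is 10 carbons long (decane).
A ketone (C=O on an internal carbon) is the principal characteristic group, giving the suffix -one.
There is one C=C double bond, indicated by the ending -ene.
Number the chain so that numbering from this end puts the carbonyl group at C-4 rather than C-7.
With this numbering: the carbonyl at C-4; the double bond between C-2 and C-3; an ethyl group at C-5; a methyl group at C-6.
The substituents are ordered alphabetically, ignoring any di-/tri- multipliers.
The name is 5-ethyl-6-methyldec-2-en-4-one.

5-ethyl-6-methyldec-2-en-4-one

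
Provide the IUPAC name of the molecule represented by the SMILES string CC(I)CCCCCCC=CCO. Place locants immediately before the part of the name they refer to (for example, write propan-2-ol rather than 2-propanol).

The longest chain bearing the –OH group and the multiple bond is 11 carbons long (undecane).
The principal characteristic group is an alcohol (–OH), named with the suffix -ol.
The chain contains a C=C double bond, so the unsaturation ending is -ene.
Number the chain so that numbering from this end puts the hydroxyl group at C-1 rather than C-11.
This places the hydroxyl at C-1; the double bond between C-2 and C-3; an iodo group at C-10.
Putting it together: 10-iodoundec-2-en-1-ol.

10-iodoundec-2-en-1-ol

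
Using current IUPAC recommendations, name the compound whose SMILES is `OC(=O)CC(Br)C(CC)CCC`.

The longest chain bearing the –COOH group is 7 carbons long (heptane).
The highest-priority functional group is a carboxylic acid (terminal –COOH), so the name ends in -oic acid.
Choose the numbering such that the carboxylic acid carbon is C-1 by definition.
With this numbering: a bromo group at C-3; an ethyl group at C-4.
Substituent prefixes are cited in alphabetical order (multiplying prefixes like di-/tri- are ignored for ordering).
Putting it together: 3-bromo-4-ethylheptanoic acid.

3-bromo-4-ethylheptanoic acid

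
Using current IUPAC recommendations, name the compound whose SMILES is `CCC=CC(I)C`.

2-iodohex-3-ene

Counting along the main chain through the multiple bond gives 6 carbons: the parent is hexane.
There is one C=C double bond, indicated by the ending -ene.
Number the chain so that the substituent locant set {2} is lower than {5} at the first point of difference.
This places the double bond between C-3 and C-4; an iodo group at C-2.
The name is 2-iodohex-3-ene.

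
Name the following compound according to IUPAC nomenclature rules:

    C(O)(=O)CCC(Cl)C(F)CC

The longest chain bearing the –COOH group is 7 carbons long (heptane).
A carboxylic acid (terminal –COOH) is the principal characteristic group, giving the suffix -oic acid.
Choose the numbering such that the carboxylic acid carbon is C-1 by definition.
With this numbering: a chloro group at C-4; a fluoro group at C-5.
Prefixes are listed alphabetically: chloro, fluoro.
Putting it together: 4-chloro-5-fluoroheptanoic acid.

4-chloro-5-fluoroheptanoic acid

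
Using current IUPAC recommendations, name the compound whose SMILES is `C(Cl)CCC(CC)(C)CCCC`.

1-chloro-4-ethyl-4-methyloctane

The longest carbon chain is 8 atoms: the parent is octane.
Choose the numbering such that the substituent locant set {1,4,4} is lower than {5,5,8} at the first point of difference.
That gives a chloro group at C-1; an ethyl group at C-4; a methyl group at C-4.
Prefixes are listed alphabetically: chloro, ethyl, methyl.
The name is 1-chloro-4-ethyl-4-methyloctane.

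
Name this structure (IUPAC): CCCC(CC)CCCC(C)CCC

4-ethyl-8-methylundecane

The parent chain contains 11 carbons (undecane).
The numbering direction is chosen so that the locant sets are identical either way, so the alphabetically earlier ethyl substituent takes the lower locant (4 rather than 8).
That gives an ethyl group at C-4; a methyl group at C-8.
Prefixes are listed alphabetically: ethyl, methyl.
Putting it together: 4-ethyl-8-methylundecane.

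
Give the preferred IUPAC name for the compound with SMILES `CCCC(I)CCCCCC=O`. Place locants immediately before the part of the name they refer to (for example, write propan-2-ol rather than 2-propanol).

The longest chain bearing the –CHO group is 10 carbons long (decane).
The highest-priority functional group is an aldehyde (terminal –CHO), so the name ends in -al.
Number the chain so that the aldehyde carbon is C-1 by definition.
With this numbering: an iodo group at C-7.
Putting it together: 7-iododecanal.

7-iododecanal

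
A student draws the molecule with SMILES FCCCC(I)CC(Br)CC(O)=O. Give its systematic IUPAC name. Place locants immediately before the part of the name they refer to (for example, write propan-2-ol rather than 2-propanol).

The longest carbon chain that includes the –COOH group has 8 carbons, so the parent hydride is octane.
The principal characteristic group is a carboxylic acid (terminal –COOH), named with the suffix -oic acid.
The numbering direction is chosen so that the carboxylic acid carbon is C-1 by definition.
That gives a bromo group at C-3; a fluoro group at C-8; an iodo group at C-5.
Substituent prefixes are cited in alphabetical order (multiplying prefixes like di-/tri- are ignored for ordering).
Putting it together: 3-bromo-8-fluoro-5-iodooctanoic acid.

3-bromo-8-fluoro-5-iodooctanoic acid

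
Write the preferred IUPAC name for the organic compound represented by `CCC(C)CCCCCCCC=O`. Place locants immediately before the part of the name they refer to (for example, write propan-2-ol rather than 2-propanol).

Counting along the main chain through the –CHO group gives 11 carbons: the parent is undecane.
The principal characteristic group is an aldehyde (terminal –CHO), named with the suffix -al.
Number the chain so that the aldehyde carbon is C-1 by definition.
That gives a methyl group at C-9.
Putting it together: 9-methylundecanal.

9-methylundecanal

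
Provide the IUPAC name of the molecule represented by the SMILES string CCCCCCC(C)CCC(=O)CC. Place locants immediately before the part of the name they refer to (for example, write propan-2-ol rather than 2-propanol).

Counting along the main chain through the carbonyl gives 12 carbons: the parent is dodecane.
A ketone (C=O on an internal carbon) is the principal characteristic group, giving the suffix -one.
Number the chain so that numbering from this end puts the carbonyl group at C-3 rather than C-10.
That gives the carbonyl at C-3; a methyl group at C-6.
The name is 6-methyldodecan-3-one.

6-methyldodecan-3-one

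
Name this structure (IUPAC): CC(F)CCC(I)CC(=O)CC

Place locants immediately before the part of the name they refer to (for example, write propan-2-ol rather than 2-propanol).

The longest chain bearing the carbonyl is 9 carbons long (nonane).
The principal characteristic group is a ketone (C=O on an internal carbon), named with the suffix -one.
The numbering direction is chosen so that numbering from this end puts the carbonyl group at C-3 rather than C-7.
This places the carbonyl at C-3; a fluoro group at C-8; an iodo group at C-5.
The substituents are ordered alphabetically, ignoring any di-/tri- multipliers.
Assembling the pieces gives 8-fluoro-5-iodononan-3-one.

8-fluoro-5-iodononan-3-one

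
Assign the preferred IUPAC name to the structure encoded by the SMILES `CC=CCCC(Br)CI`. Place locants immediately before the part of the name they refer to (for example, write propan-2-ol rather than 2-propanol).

6-bromo-7-iodohept-2-ene

The longest chain bearing the multiple bond is 7 carbons long (heptane).
The chain contains a C=C double bond, so the unsaturation ending is -ene.
Number the chain so that numbering from this end puts the double bond at C-2 rather than C-5.
With this numbering: the double bond between C-2 and C-3; a bromo group at C-6; an iodo group at C-7.
Substituent prefixes are cited in alphabetical order (multiplying prefixes like di-/tri- are ignored for ordering).
The name is 6-bromo-7-iodohept-2-ene.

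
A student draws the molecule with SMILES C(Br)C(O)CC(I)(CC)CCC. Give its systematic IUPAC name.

1-bromo-4-ethyl-4-iodoheptan-2-ol

Counting along the main chain through the –OH group gives 7 carbons: the parent is heptane.
The highest-priority functional group is an alcohol (–OH), so the name ends in -ol.
Choose the numbering such that numbering from this end puts the hydroxyl group at C-2 rather than C-6.
With this numbering: the hydroxyl at C-2; a bromo group at C-1; an ethyl group at C-4; an iodo group at C-4.
Substituent prefixes are cited in alphabetical order (multiplying prefixes like di-/tri- are ignored for ordering).
Assembling the pieces gives 1-bromo-4-ethyl-4-iodoheptan-2-ol.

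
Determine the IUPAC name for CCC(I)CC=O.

Counting along the main chain through the –CHO group gives 5 carbons: the parent is pentane.
The highest-priority functional group is an aldehyde (terminal –CHO), so the name ends in -al.
The numbering direction is chosen so that the aldehyde carbon is C-1 by definition.
That gives an iodo group at C-3.
Putting it together: 3-iodopentanal.

3-iodopentanal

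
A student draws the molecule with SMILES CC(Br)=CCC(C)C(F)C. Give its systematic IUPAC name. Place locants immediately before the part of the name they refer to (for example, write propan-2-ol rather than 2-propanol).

2-bromo-6-fluoro-5-methylhept-2-ene

The longest carbon chain that includes the multiple bond has 7 carbons, so the parent hydride is heptane.
There is one C=C double bond, indicated by the ending -ene.
The numbering direction is chosen so that numbering from this end puts the double bond at C-2 rather than C-5.
That gives the double bond between C-2 and C-3; a bromo group at C-2; a fluoro group at C-6; a methyl group at C-5.
Substituent prefixes are cited in alphabetical order (multiplying prefixes like di-/tri- are ignored for ordering).
Assembling the pieces gives 2-bromo-6-fluoro-5-methylhept-2-ene.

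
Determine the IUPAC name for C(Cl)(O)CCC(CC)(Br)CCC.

4-bromo-1-chloro-4-ethylheptan-1-ol

Counting along the main chain through the –OH group gives 7 carbons: the parent is heptane.
The highest-priority functional group is an alcohol (–OH), so the name ends in -ol.
The numbering direction is chosen so that numbering from this end puts the hydroxyl group at C-1 rather than C-7.
That gives the hydroxyl at C-1; a bromo group at C-4; a chloro group at C-1; an ethyl group at C-4.
The substituents are ordered alphabetically, ignoring any di-/tri- multipliers.
The name is 4-bromo-1-chloro-4-ethylheptan-1-ol.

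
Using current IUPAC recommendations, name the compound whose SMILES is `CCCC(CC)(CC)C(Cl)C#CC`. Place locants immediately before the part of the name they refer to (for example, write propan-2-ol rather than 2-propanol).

4-chloro-5,5-diethyloct-2-yne

The longest carbon chain that includes the multiple bond has 8 carbons, so the parent hydride is octane.
A C≡C triple bond in the chain gives the infix -yne-.
Number the chain so that numbering from this end puts the triple bond at C-2 rather than C-6.
With this numbering: the triple bond between C-2 and C-3; a chloro group at C-4; two ethyl groups at C-5.
The substituents are ordered alphabetically, ignoring any di-/tri- multipliers.
The name is 4-chloro-5,5-diethyloct-2-yne.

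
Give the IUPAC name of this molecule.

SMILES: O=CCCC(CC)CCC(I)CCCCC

The longest chain bearing the –CHO group is 12 carbons long (dodecane).
The principal characteristic group is an aldehyde (terminal –CHO), named with the suffix -al.
Number the chain so that the aldehyde carbon is C-1 by definition.
With this numbering: an ethyl group at C-4; an iodo group at C-7.
Prefixes are listed alphabetically: ethyl, iodo.
Assembling the pieces gives 4-ethyl-7-iodododecanal.

4-ethyl-7-iodododecanal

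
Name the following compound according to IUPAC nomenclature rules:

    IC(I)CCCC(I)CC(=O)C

The longest chain bearing the carbonyl is 8 carbons long (octane).
A ketone (C=O on an internal carbon) is the principal characteristic group, giving the suffix -one.
Choose the numbering such that numbering from this end puts the carbonyl group at C-2 rather than C-7.
That gives the carbonyl at C-2; iodo groups at C-4 and C-8 (×2).
Assembling the pieces gives 4,8,8-triiodooctan-2-one.

4,8,8-triiodooctan-2-one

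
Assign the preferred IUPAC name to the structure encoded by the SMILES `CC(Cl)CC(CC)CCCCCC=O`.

The longest carbon chain that includes the –CHO group has 10 carbons, so the parent hydride is decane.
The highest-priority functional group is an aldehyde (terminal –CHO), so the name ends in -al.
The numbering direction is chosen so that the aldehyde carbon is C-1 by definition.
With this numbering: a chloro group at C-9; an ethyl group at C-7.
Substituent prefixes are cited in alphabetical order (multiplying prefixes like di-/tri- are ignored for ordering).
The name is 9-chloro-7-ethyldecanal.

9-chloro-7-ethyldecanal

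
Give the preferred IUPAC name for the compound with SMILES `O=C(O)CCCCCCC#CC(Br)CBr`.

Counting along the main chain through the –COOH group and the multiple bond gives 11 carbons: the parent is undecane.
The principal characteristic group is a carboxylic acid (terminal –COOH), named with the suffix -oic acid.
There is one C≡C triple bond, indicated by the ending -yne.
The numbering direction is chosen so that the carboxylic acid carbon is C-1 by definition.
This places the triple bond between C-8 and C-9; bromo groups at C-10 and C-11.
The name is 10,11-dibromoundec-8-ynoic acid.

10,11-dibromoundec-8-ynoic acid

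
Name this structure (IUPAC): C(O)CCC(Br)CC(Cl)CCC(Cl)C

4-bromo-6,9-dichlorodecan-1-ol

The longest carbon chain that includes the –OH group has 10 carbons, so the parent hydride is decane.
An alcohol (–OH) is the principal characteristic group, giving the suffix -ol.
Number the chain so that numbering from this end puts the hydroxyl group at C-1 rather than C-10.
That gives the hydroxyl at C-1; a bromo group at C-4; chloro groups at C-6 and C-9.
Prefixes are listed alphabetically: bromo, chloro.
Assembling the pieces gives 4-bromo-6,9-dichlorodecan-1-ol.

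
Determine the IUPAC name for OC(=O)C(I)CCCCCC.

The longest chain bearing the –COOH group is 8 carbons long (octane).
A carboxylic acid (terminal –COOH) is the principal characteristic group, giving the suffix -oic acid.
Number the chain so that the carboxylic acid carbon is C-1 by definition.
With this numbering: an iodo group at C-2.
Assembling the pieces gives 2-iodooctanoic acid.

2-iodooctanoic acid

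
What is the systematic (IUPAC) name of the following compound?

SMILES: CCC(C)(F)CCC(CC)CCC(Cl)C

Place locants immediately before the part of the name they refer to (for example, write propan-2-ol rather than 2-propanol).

2-chloro-5-ethyl-8-fluoro-8-methyldecane

The longest continuous carbon chain has 10 atoms, so the parent hydride is decane.
The numbering direction is chosen so that the substituent locant set {2,5,8,8} is lower than {3,3,6,9} at the first point of difference.
With this numbering: a chloro group at C-2; an ethyl group at C-5; a fluoro group at C-8; a methyl group at C-8.
The substituents are ordered alphabetically, ignoring any di-/tri- multipliers.
Putting it together: 2-chloro-5-ethyl-8-fluoro-8-methyldecane.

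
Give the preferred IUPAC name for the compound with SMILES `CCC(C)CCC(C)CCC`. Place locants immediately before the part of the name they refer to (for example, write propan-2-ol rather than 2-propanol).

3,6-dimethylnonane

The longest carbon chain is 9 atoms: the parent is nonane.
Number the chain so that the substituent locant set {3,6} is lower than {4,7} at the first point of difference.
This places methyl groups at C-3 and C-6.
Assembling the pieces gives 3,6-dimethylnonane.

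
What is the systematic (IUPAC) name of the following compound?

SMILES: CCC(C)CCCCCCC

3-methyldecane

The longest carbon chain is 10 atoms: the parent is decane.
Choose the numbering such that the substituent locant set {3} is lower than {8} at the first point of difference.
This places a methyl group at C-3.
Assembling the pieces gives 3-methyldecane.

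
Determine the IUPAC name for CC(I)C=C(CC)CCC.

The longest carbon chain that includes the multiple bond has 7 carbons, so the parent hydride is heptane.
The chain contains a C=C double bond, so the unsaturation ending is -ene.
The numbering direction is chosen so that numbering from this end puts the double bond at C-3 rather than C-4.
This places the double bond between C-3 and C-4; an ethyl group at C-4; an iodo group at C-2.
Substituent prefixes are cited in alphabetical order (multiplying prefixes like di-/tri- are ignored for ordering).
Assembling the pieces gives 4-ethyl-2-iodohept-3-ene.

4-ethyl-2-iodohept-3-ene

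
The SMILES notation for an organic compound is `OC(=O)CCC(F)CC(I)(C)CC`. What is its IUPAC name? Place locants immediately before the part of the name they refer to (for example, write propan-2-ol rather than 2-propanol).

Counting along the main chain through the –COOH group gives 8 carbons: the parent is octane.
The highest-priority functional group is a carboxylic acid (terminal –COOH), so the name ends in -oic acid.
Number the chain so that the carboxylic acid carbon is C-1 by definition.
With this numbering: a fluoro group at C-4; an iodo group at C-6; a methyl group at C-6.
The substituents are ordered alphabetically, ignoring any di-/tri- multipliers.
Putting it together: 4-fluoro-6-iodo-6-methyloctanoic acid.

4-fluoro-6-iodo-6-methyloctanoic acid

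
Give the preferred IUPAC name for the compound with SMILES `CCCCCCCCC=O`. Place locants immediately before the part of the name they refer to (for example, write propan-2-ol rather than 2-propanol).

nonanal

The longest chain bearing the –CHO group is 9 carbons long (nonane).
The principal characteristic group is an aldehyde (terminal –CHO), named with the suffix -al.
Choose the numbering such that the aldehyde carbon is C-1 by definition.
The name is nonanal.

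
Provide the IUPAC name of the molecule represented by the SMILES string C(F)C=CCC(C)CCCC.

1-fluoro-5-methylnon-2-ene

The longest chain bearing the multiple bond is 9 carbons long (nonane).
There is one C=C double bond, indicated by the ending -ene.
Number the chain so that numbering from this end puts the double bond at C-2 rather than C-7.
This places the double bond between C-2 and C-3; a fluoro group at C-1; a methyl group at C-5.
Substituent prefixes are cited in alphabetical order (multiplying prefixes like di-/tri- are ignored for ordering).
Putting it together: 1-fluoro-5-methylnon-2-ene.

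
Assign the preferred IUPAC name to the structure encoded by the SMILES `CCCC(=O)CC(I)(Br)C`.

2-bromo-2-iodoheptan-4-one

The longest chain bearing the carbonyl is 7 carbons long (heptane).
The principal characteristic group is a ketone (C=O on an internal carbon), named with the suffix -one.
The numbering direction is chosen so that the substituent locant set {2,2} is lower than {6,6} at the first point of difference.
With this numbering: the carbonyl at C-4; a bromo group at C-2; an iodo group at C-2.
Prefixes are listed alphabetically: bromo, iodo.
The name is 2-bromo-2-iodoheptan-4-one.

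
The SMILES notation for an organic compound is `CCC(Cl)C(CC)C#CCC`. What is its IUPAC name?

6-chloro-5-ethyloct-3-yne

The longest chain bearing the multiple bond is 8 carbons long (octane).
There is one C≡C triple bond, indicated by the ending -yne.
Number the chain so that numbering from this end puts the triple bond at C-3 rather than C-5.
This places the triple bond between C-3 and C-4; a chloro group at C-6; an ethyl group at C-5.
Prefixes are listed alphabetically: chloro, ethyl.
The name is 6-chloro-5-ethyloct-3-yne.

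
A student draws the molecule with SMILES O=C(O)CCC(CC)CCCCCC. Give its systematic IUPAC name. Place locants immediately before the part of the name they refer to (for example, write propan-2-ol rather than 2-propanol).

Counting along the main chain through the –COOH group gives 10 carbons: the parent is decane.
A carboxylic acid (terminal –COOH) is the principal characteristic group, giving the suffix -oic acid.
Number the chain so that the carboxylic acid carbon is C-1 by definition.
That gives an ethyl group at C-4.
The name is 4-ethyldecanoic acid.

4-ethyldecanoic acid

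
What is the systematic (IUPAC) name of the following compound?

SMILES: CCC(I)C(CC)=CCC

4-ethyl-5-iodohept-3-ene

The longest chain bearing the multiple bond is 7 carbons long (heptane).
The chain contains a C=C double bond, so the unsaturation ending is -ene.
Choose the numbering such that numbering from this end puts the double bond at C-3 rather than C-4.
This places the double bond between C-3 and C-4; an ethyl group at C-4; an iodo group at C-5.
The substituents are ordered alphabetically, ignoring any di-/tri- multipliers.
The name is 4-ethyl-5-iodohept-3-ene.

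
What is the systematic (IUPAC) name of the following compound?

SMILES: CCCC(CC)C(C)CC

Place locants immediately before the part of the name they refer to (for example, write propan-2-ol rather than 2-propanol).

4-ethyl-3-methylheptane

The parent chain contains 7 carbons (heptane).
Choose the numbering such that the substituent locant set {3,4} is lower than {4,5} at the first point of difference.
That gives an ethyl group at C-4; a methyl group at C-3.
Substituent prefixes are cited in alphabetical order (multiplying prefixes like di-/tri- are ignored for ordering).
The name is 4-ethyl-3-methylheptane.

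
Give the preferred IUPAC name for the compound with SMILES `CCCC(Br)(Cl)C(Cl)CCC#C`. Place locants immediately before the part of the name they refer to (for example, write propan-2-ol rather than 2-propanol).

6-bromo-5,6-dichloronon-1-yne

Counting along the main chain through the multiple bond gives 9 carbons: the parent is nonane.
A C≡C triple bond in the chain gives the infix -yne-.
The numbering direction is chosen so that numbering from this end puts the triple bond at C-1 rather than C-8.
This places the triple bond between C-1 and C-2; a bromo group at C-6; chloro groups at C-5 and C-6.
Substituent prefixes are cited in alphabetical order (multiplying prefixes like di-/tri- are ignored for ordering).
The name is 6-bromo-5,6-dichloronon-1-yne.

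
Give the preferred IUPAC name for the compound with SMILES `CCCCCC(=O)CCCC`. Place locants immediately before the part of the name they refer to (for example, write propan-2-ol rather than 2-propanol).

decan-5-one

Counting along the main chain through the carbonyl gives 10 carbons: the parent is decane.
The principal characteristic group is a ketone (C=O on an internal carbon), named with the suffix -one.
Number the chain so that numbering from this end puts the carbonyl group at C-5 rather than C-6.
That gives the carbonyl at C-5.
Assembling the pieces gives decan-5-one.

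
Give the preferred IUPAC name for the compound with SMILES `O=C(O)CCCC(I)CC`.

5-iodoheptanoic acid

The longest chain bearing the –COOH group is 7 carbons long (heptane).
A carboxylic acid (terminal –COOH) is the principal characteristic group, giving the suffix -oic acid.
Choose the numbering such that the carboxylic acid carbon is C-1 by definition.
This places an iodo group at C-5.
Assembling the pieces gives 5-iodoheptanoic acid.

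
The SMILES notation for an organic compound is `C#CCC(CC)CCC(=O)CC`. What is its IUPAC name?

6-ethylnon-8-yn-3-one

The longest chain bearing the carbonyl and the multiple bond is 9 carbons long (nonane).
The principal characteristic group is a ketone (C=O on an internal carbon), named with the suffix -one.
A C≡C triple bond in the chain gives the infix -yne-.
Choose the numbering such that numbering from this end puts the carbonyl group at C-3 rather than C-7.
That gives the carbonyl at C-3; the triple bond between C-8 and C-9; an ethyl group at C-6.
The name is 6-ethylnon-8-yn-3-one.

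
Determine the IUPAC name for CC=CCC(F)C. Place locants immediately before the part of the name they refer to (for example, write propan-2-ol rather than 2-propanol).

5-fluorohex-2-ene

Counting along the main chain through the multiple bond gives 6 carbons: the parent is hexane.
The chain contains a C=C double bond, so the unsaturation ending is -ene.
Choose the numbering such that numbering from this end puts the double bond at C-2 rather than C-4.
That gives the double bond between C-2 and C-3; a fluoro group at C-5.
Assembling the pieces gives 5-fluorohex-2-ene.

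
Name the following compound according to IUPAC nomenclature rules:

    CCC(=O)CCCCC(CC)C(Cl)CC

Counting along the main chain through the carbonyl gives 11 carbons: the parent is undecane.
The highest-priority functional group is a ketone (C=O on an internal carbon), so the name ends in -one.
Choose the numbering such that numbering from this end puts the carbonyl group at C-3 rather than C-9.
With this numbering: the carbonyl at C-3; a chloro group at C-9; an ethyl group at C-8.
The substituents are ordered alphabetically, ignoring any di-/tri- multipliers.
The name is 9-chloro-8-ethylundecan-3-one.

9-chloro-8-ethylundecan-3-one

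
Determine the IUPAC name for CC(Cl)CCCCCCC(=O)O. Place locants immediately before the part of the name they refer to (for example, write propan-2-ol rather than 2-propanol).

Counting along the main chain through the –COOH group gives 9 carbons: the parent is nonane.
The highest-priority functional group is a carboxylic acid (terminal –COOH), so the name ends in -oic acid.
Choose the numbering such that the carboxylic acid carbon is C-1 by definition.
That gives a chloro group at C-8.
Assembling the pieces gives 8-chlorononanoic acid.

8-chlorononanoic acid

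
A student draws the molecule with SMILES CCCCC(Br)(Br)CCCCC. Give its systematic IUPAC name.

The longest continuous carbon chain has 10 atoms, so the parent hydride is decane.
Choose the numbering such that the substituent locant set {5,5} is lower than {6,6} at the first point of difference.
With this numbering: two bromo groups at C-5.
The name is 5,5-dibromodecane.

5,5-dibromodecane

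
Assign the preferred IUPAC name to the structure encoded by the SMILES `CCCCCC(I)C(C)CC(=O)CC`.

The longest carbon chain that includes the carbonyl has 11 carbons, so the parent hydride is undecane.
The highest-priority functional group is a ketone (C=O on an internal carbon), so the name ends in -one.
Number the chain so that numbering from this end puts the carbonyl group at C-3 rather than C-9.
With this numbering: the carbonyl at C-3; an iodo group at C-6; a methyl group at C-5.
Prefixes are listed alphabetically: iodo, methyl.
Assembling the pieces gives 6-iodo-5-methylundecan-3-one.

6-iodo-5-methylundecan-3-one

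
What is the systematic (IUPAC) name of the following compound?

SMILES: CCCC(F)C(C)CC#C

The longest carbon chain that includes the multiple bond has 8 carbons, so the parent hydride is octane.
A C≡C triple bond in the chain gives the infix -yne-.
The numbering direction is chosen so that numbering from this end puts the triple bond at C-1 rather than C-7.
This places the triple bond between C-1 and C-2; a fluoro group at C-5; a methyl group at C-4.
Substituent prefixes are cited in alphabetical order (multiplying prefixes like di-/tri- are ignored for ordering).
Assembling the pieces gives 5-fluoro-4-methyloct-1-yne.

5-fluoro-4-methyloct-1-yne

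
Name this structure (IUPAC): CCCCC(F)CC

3-fluoroheptane

The parent chain contains 7 carbons (heptane).
The numbering direction is chosen so that the substituent locant set {3} is lower than {5} at the first point of difference.
With this numbering: a fluoro group at C-3.
Assembling the pieces gives 3-fluoroheptane.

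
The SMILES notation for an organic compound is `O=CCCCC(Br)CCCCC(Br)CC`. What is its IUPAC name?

The longest chain bearing the –CHO group is 12 carbons long (dodecane).
The principal characteristic group is an aldehyde (terminal –CHO), named with the suffix -al.
Choose the numbering such that the aldehyde carbon is C-1 by definition.
This places bromo groups at C-5 and C-10.
Assembling the pieces gives 5,10-dibromododecanal.

5,10-dibromododecanal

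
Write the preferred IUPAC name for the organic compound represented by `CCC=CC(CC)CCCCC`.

The longest carbon chain that includes the multiple bond has 10 carbons, so the parent hydride is decane.
There is one C=C double bond, indicated by the ending -ene.
The numbering direction is chosen so that numbering from this end puts the double bond at C-3 rather than C-7.
With this numbering: the double bond between C-3 and C-4; an ethyl group at C-5.
The name is 5-ethyldec-3-ene.

5-ethyldec-3-ene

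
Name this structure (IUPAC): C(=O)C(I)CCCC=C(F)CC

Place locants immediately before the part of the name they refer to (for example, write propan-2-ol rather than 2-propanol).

Counting along the main chain through the –CHO group and the multiple bond gives 9 carbons: the parent is nonane.
The principal characteristic group is an aldehyde (terminal –CHO), named with the suffix -al.
The chain contains a C=C double bond, so the unsaturation ending is -ene.
Number the chain so that the aldehyde carbon is C-1 by definition.
With this numbering: the double bond between C-6 and C-7; a fluoro group at C-7; an iodo group at C-2.
The substituents are ordered alphabetically, ignoring any di-/tri- multipliers.
The name is 7-fluoro-2-iodonon-6-enal.

7-fluoro-2-iodonon-6-enal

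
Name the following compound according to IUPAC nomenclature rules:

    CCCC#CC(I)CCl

The longest chain bearing the multiple bond is 7 carbons long (heptane).
The chain contains a C≡C triple bond, so the unsaturation ending is -yne.
Choose the numbering such that numbering from this end puts the triple bond at C-3 rather than C-4.
This places the triple bond between C-3 and C-4; a chloro group at C-1; an iodo group at C-2.
Substituent prefixes are cited in alphabetical order (multiplying prefixes like di-/tri- are ignored for ordering).
The name is 1-chloro-2-iodohept-3-yne.

1-chloro-2-iodohept-3-yne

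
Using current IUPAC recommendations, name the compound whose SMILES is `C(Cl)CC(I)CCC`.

The longest carbon chain is 6 atoms: the parent is hexane.
The numbering direction is chosen so that the substituent locant set {1,3} is lower than {4,6} at the first point of difference.
This places a chloro group at C-1; an iodo group at C-3.
The substituents are ordered alphabetically, ignoring any di-/tri- multipliers.
Putting it together: 1-chloro-3-iodohexane.

1-chloro-3-iodohexane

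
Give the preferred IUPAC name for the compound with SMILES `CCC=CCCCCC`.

non-3-ene

Counting along the main chain through the multiple bond gives 9 carbons: the parent is nonane.
The chain contains a C=C double bond, so the unsaturation ending is -ene.
Number the chain so that numbering from this end puts the double bond at C-3 rather than C-6.
That gives the double bond between C-3 and C-4.
Putting it together: non-3-ene.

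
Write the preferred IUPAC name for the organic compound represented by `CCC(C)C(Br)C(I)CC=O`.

Counting along the main chain through the –CHO group gives 7 carbons: the parent is heptane.
An aldehyde (terminal –CHO) is the principal characteristic group, giving the suffix -al.
The numbering direction is chosen so that the aldehyde carbon is C-1 by definition.
This places a bromo group at C-4; an iodo group at C-3; a methyl group at C-5.
Substituent prefixes are cited in alphabetical order (multiplying prefixes like di-/tri- are ignored for ordering).
Assembling the pieces gives 4-bromo-3-iodo-5-methylheptanal.

4-bromo-3-iodo-5-methylheptanal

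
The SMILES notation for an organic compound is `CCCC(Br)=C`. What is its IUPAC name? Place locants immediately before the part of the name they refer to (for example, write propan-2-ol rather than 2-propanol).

2-bromopent-1-ene

The longest chain bearing the multiple bond is 5 carbons long (pentane).
The chain contains a C=C double bond, so the unsaturation ending is -ene.
The numbering direction is chosen so that numbering from this end puts the double bond at C-1 rather than C-4.
This places the double bond between C-1 and C-2; a bromo group at C-2.
Putting it together: 2-bromopent-1-ene.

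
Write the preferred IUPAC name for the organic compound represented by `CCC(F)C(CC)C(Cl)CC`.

3-chloro-4-ethyl-5-fluoroheptane

The longest continuous carbon chain has 7 atoms, so the parent hydride is heptane.
The numbering direction is chosen so that the locant sets are identical either way, so the alphabetically earlier chloro substituent takes the lower locant (3 rather than 5).
This places a chloro group at C-3; an ethyl group at C-4; a fluoro group at C-5.
Substituent prefixes are cited in alphabetical order (multiplying prefixes like di-/tri- are ignored for ordering).
Putting it together: 3-chloro-4-ethyl-5-fluoroheptane.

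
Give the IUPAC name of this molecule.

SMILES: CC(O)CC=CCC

Counting along the main chain through the –OH group and the multiple bond gives 7 carbons: the parent is heptane.
The principal characteristic group is an alcohol (–OH), named with the suffix -ol.
A C=C double bond in the chain gives the infix -ene-.
Choose the numbering such that numbering from this end puts the hydroxyl group at C-2 rather than C-6.
This places the hydroxyl at C-2; the double bond between C-4 and C-5.
Assembling the pieces gives hept-4-en-2-ol.

hept-4-en-2-ol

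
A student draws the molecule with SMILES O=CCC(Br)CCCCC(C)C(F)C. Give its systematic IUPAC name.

3-bromo-9-fluoro-8-methyldecanal

Counting along the main chain through the –CHO group gives 10 carbons: the parent is decane.
The principal characteristic group is an aldehyde (terminal –CHO), named with the suffix -al.
The numbering direction is chosen so that the aldehyde carbon is C-1 by definition.
This places a bromo group at C-3; a fluoro group at C-9; a methyl group at C-8.
The substituents are ordered alphabetically, ignoring any di-/tri- multipliers.
The name is 3-bromo-9-fluoro-8-methyldecanal.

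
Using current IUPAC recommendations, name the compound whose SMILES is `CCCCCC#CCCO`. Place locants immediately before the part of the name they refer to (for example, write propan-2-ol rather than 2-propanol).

non-3-yn-1-ol

Counting along the main chain through the –OH group and the multiple bond gives 9 carbons: the parent is nonane.
The highest-priority functional group is an alcohol (–OH), so the name ends in -ol.
The chain contains a C≡C triple bond, so the unsaturation ending is -yne.
The numbering direction is chosen so that numbering from this end puts the hydroxyl group at C-1 rather than C-9.
This places the hydroxyl at C-1; the triple bond between C-3 and C-4.
The name is non-3-yn-1-ol.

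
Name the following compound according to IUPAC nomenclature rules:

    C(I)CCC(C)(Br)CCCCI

4-bromo-1,8-diiodo-4-methyloctane

The parent chain contains 8 carbons (octane).
Number the chain so that the substituent locant set {1,4,4,8} is lower than {1,5,5,8} at the first point of difference.
This places a bromo group at C-4; iodo groups at C-1 and C-8; a methyl group at C-4.
Substituent prefixes are cited in alphabetical order (multiplying prefixes like di-/tri- are ignored for ordering).
The name is 4-bromo-1,8-diiodo-4-methyloctane.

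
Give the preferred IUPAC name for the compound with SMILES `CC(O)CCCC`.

hexan-2-ol

The longest chain bearing the –OH group is 6 carbons long (hexane).
An alcohol (–OH) is the principal characteristic group, giving the suffix -ol.
The numbering direction is chosen so that numbering from this end puts the hydroxyl group at C-2 rather than C-5.
With this numbering: the hydroxyl at C-2.
Putting it together: hexan-2-ol.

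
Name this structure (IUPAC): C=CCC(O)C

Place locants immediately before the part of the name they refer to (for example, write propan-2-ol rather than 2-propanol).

pent-4-en-2-ol

The longest chain bearing the –OH group and the multiple bond is 5 carbons long (pentane).
The principal characteristic group is an alcohol (–OH), named with the suffix -ol.
The chain contains a C=C double bond, so the unsaturation ending is -ene.
Number the chain so that numbering from this end puts the hydroxyl group at C-2 rather than C-4.
With this numbering: the hydroxyl at C-2; the double bond between C-4 and C-5.
The name is pent-4-en-2-ol.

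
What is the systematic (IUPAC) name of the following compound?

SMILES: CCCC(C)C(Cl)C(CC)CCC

The longest carbon chain is 9 atoms: the parent is nonane.
The numbering direction is chosen so that the locant sets are identical either way, so the alphabetically earlier ethyl substituent takes the lower locant (4 rather than 6).
That gives a chloro group at C-5; an ethyl group at C-4; a methyl group at C-6.
Prefixes are listed alphabetically: chloro, ethyl, methyl.
Putting it together: 5-chloro-4-ethyl-6-methylnonane.

5-chloro-4-ethyl-6-methylnonane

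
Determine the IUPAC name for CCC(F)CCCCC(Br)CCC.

8-bromo-3-fluoroundecane

The longest continuous carbon chain has 11 atoms, so the parent hydride is undecane.
Choose the numbering such that the substituent locant set {3,8} is lower than {4,9} at the first point of difference.
With this numbering: a bromo group at C-8; a fluoro group at C-3.
Substituent prefixes are cited in alphabetical order (multiplying prefixes like di-/tri- are ignored for ordering).
The name is 8-bromo-3-fluoroundecane.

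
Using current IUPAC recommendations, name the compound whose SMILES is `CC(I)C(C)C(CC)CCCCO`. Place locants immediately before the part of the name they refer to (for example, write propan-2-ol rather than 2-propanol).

The longest chain bearing the –OH group is 8 carbons long (octane).
The principal characteristic group is an alcohol (–OH), named with the suffix -ol.
The numbering direction is chosen so that numbering from this end puts the hydroxyl group at C-1 rather than C-8.
With this numbering: the hydroxyl at C-1; an ethyl group at C-5; an iodo group at C-7; a methyl group at C-6.
The substituents are ordered alphabetically, ignoring any di-/tri- multipliers.
Putting it together: 5-ethyl-7-iodo-6-methyloctan-1-ol.

5-ethyl-7-iodo-6-methyloctan-1-ol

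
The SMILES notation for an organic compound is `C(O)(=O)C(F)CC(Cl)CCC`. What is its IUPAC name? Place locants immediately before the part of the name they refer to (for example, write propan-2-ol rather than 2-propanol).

4-chloro-2-fluoroheptanoic acid

The longest carbon chain that includes the –COOH group has 7 carbons, so the parent hydride is heptane.
A carboxylic acid (terminal –COOH) is the principal characteristic group, giving the suffix -oic acid.
Choose the numbering such that the carboxylic acid carbon is C-1 by definition.
That gives a chloro group at C-4; a fluoro group at C-2.
Substituent prefixes are cited in alphabetical order (multiplying prefixes like di-/tri- are ignored for ordering).
Assembling the pieces gives 4-chloro-2-fluoroheptanoic acid.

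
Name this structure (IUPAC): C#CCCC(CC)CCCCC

5-ethyldec-1-yne

Counting along the main chain through the multiple bond gives 10 carbons: the parent is decane.
A C≡C triple bond in the chain gives the infix -yne-.
Choose the numbering such that numbering from this end puts the triple bond at C-1 rather than C-9.
This places the triple bond between C-1 and C-2; an ethyl group at C-5.
The name is 5-ethyldec-1-yne.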